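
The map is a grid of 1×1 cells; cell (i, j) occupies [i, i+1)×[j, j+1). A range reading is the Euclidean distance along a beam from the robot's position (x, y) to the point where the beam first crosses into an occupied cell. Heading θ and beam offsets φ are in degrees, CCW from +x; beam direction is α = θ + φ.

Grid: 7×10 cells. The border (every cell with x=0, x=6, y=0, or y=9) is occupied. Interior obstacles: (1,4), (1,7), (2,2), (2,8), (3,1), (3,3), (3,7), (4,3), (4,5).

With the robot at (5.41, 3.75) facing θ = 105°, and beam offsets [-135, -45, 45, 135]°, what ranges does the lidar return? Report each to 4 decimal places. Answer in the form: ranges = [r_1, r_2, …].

beam 1: φ=-135°, α=330°
  cosα=0.8660 sinα=-0.5000 | (5,3) | tMaxX 0.6813 tMaxY 1.5000 | tΔX 1.1547 tΔY 2.0000
    t=0.6813 [x] (6,3) — stop
  → r_1 = 0.6813
beam 2: φ=-45°, α=60°
  cosα=0.5000 sinα=0.8660 | (5,3) | tMaxX 1.1800 tMaxY 0.2887 | tΔX 2.0000 tΔY 1.1547
    t=0.2887 [y] (5,4)
    t=1.1800 [x] (6,4) — stop
  → r_2 = 1.1800
beam 3: φ=45°, α=150°
  cosα=-0.8660 sinα=0.5000 | (5,3) | tMaxX 0.4734 tMaxY 0.5000 | tΔX 1.1547 tΔY 2.0000
    t=0.4734 [x] (4,3) — stop
  → r_3 = 0.4734
beam 4: φ=135°, α=240°
  cosα=-0.5000 sinα=-0.8660 | (5,3) | tMaxX 0.8200 tMaxY 0.8660 | tΔX 2.0000 tΔY 1.1547
    t=0.8200 [x] (4,3) — stop
  → r_4 = 0.8200

ranges = [0.6813, 1.1800, 0.4734, 0.8200]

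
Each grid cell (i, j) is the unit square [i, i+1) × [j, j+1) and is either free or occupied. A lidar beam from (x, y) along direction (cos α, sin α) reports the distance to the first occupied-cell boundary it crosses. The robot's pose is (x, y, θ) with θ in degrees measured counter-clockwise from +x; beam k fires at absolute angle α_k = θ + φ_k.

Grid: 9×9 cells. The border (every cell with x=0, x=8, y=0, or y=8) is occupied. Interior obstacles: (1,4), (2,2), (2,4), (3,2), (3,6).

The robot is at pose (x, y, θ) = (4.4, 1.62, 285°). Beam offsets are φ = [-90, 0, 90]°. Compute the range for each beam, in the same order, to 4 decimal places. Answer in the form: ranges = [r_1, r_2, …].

beam 1: φ=-90°, α=195°
  cosα=-0.9659 sinα=-0.2588 | (4,1) | tMaxX 0.4141 tMaxY 2.3955 | tΔX 1.0353 tΔY 3.8637
    t=0.4141 [x] (3,1)
    t=1.4494 [x] (2,1)
    t=2.3955 [y] (2,0) — stop
  → r_1 = 2.3955
beam 2: φ=0°, α=285°
  cosα=0.2588 sinα=-0.9659 | (4,1) | tMaxX 2.3182 tMaxY 0.6419 | tΔX 3.8637 tΔY 1.0353
    t=0.6419 [y] (4,0) — stop
  → r_2 = 0.6419
beam 3: φ=90°, α=15°
  cosα=0.9659 sinα=0.2588 | (4,1) | tMaxX 0.6212 tMaxY 1.4682 | tΔX 1.0353 tΔY 3.8637
    t=0.6212 [x] (5,1)
    t=1.4682 [y] (5,2)
    t=1.6564 [x] (6,2)
    t=2.6917 [x] (7,2)
    t=3.7270 [x] (8,2) — stop
  → r_3 = 3.7270

ranges = [2.3955, 0.6419, 3.7270]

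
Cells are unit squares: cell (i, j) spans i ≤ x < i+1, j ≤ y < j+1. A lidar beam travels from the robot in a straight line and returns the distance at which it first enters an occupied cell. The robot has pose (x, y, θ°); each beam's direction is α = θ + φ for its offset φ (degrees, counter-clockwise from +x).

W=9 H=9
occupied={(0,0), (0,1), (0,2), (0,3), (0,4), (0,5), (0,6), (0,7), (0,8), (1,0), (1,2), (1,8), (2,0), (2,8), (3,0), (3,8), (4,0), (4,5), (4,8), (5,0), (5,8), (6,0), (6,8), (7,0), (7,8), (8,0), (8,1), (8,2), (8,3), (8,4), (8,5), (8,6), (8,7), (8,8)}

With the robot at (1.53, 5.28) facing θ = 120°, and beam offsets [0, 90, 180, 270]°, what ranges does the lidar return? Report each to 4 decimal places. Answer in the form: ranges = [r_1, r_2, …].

beam 1: φ=0°, α=120°
  cosα=-0.5000 sinα=0.8660 | (1,5) | tMaxX 1.0600 tMaxY 0.8314 | tΔX 2.0000 tΔY 1.1547
    t=0.8314 [y] (1,6)
    t=1.0600 [x] (0,6) — stop
  → r_1 = 1.0600
beam 2: φ=90°, α=210°
  cosα=-0.8660 sinα=-0.5000 | (1,5) | tMaxX 0.6120 tMaxY 0.5600 | tΔX 1.1547 tΔY 2.0000
    t=0.5600 [y] (1,4)
    t=0.6120 [x] (0,4) — stop
  → r_2 = 0.6120
beam 3: φ=180°, α=300°
  cosα=0.5000 sinα=-0.8660 | (1,5) | tMaxX 0.9400 tMaxY 0.3233 | tΔX 2.0000 tΔY 1.1547
    t=0.3233 [y] (1,4)
    t=0.9400 [x] (2,4)
    t=1.4780 [y] (2,3)
    t=2.6327 [y] (2,2)
    t=2.9400 [x] (3,2)
    t=3.7874 [y] (3,1)
    t=4.9400 [x] (4,1)
    t=4.9421 [y] (4,0) — stop
  → r_3 = 4.9421
beam 4: φ=270°, α=30°
  cosα=0.8660 sinα=0.5000 | (1,5) | tMaxX 0.5427 tMaxY 1.4400 | tΔX 1.1547 tΔY 2.0000
    t=0.5427 [x] (2,5)
    t=1.4400 [y] (2,6)
    t=1.6974 [x] (3,6)
    t=2.8521 [x] (4,6)
    t=3.4400 [y] (4,7)
    t=4.0068 [x] (5,7)
    t=5.1615 [x] (6,7)
    t=5.4400 [y] (6,8) — stop
  → r_4 = 5.4400

ranges = [1.0600, 0.6120, 4.9421, 5.4400]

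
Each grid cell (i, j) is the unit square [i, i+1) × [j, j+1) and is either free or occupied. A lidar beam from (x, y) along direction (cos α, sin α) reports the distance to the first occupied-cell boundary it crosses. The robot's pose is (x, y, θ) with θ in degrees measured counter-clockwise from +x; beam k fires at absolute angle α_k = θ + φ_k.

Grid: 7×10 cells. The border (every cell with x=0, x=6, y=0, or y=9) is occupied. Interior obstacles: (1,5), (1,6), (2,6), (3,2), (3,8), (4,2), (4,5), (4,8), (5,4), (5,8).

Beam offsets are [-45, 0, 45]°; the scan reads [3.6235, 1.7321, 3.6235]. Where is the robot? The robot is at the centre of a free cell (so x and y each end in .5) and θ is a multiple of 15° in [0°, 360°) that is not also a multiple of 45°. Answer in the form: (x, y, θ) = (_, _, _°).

(x, y, θ) = (2.5, 4.5, 300°)

Enumerate (i+0.5, j+0.5, θ) over the 30 free cells and 16 admissible headings. For each, cast all 3 beams and compare to the given ranges.
  (4.5, 6.5, 120°): beam 1 = 1.5529 ≠ 3.6235 ✗
  (5.5, 7.5, 240°): beam 1 = 2.5882 ≠ 3.6235 ✗
  (4.5, 4.5, 120°): beam 1 = 0.5176 ≠ 3.6235 ✗
  (3.5, 5.5, 255°): beam 1 = 2.8868 ≠ 3.6235 ✗
  …
  (2.5, 4.5, 300°): r_1=3.6235, r_2=1.7321, r_3=3.6235 — all match ✓
Only this pose fits every beam.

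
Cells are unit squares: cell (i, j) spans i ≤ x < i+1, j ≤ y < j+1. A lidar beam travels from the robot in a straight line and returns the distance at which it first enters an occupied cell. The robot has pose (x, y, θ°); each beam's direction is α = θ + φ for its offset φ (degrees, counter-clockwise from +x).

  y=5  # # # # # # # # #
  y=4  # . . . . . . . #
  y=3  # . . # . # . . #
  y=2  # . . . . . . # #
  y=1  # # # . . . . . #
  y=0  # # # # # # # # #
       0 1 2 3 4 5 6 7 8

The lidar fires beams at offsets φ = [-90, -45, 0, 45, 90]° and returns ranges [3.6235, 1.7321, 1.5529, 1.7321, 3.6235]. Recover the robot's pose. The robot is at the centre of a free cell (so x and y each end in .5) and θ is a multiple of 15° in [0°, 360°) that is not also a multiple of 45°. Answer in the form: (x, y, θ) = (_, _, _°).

Enumerate (i+0.5, j+0.5, θ) over the 23 free cells and 16 admissible headings. For each, cast all 5 beams and compare to the given ranges.
  (3.5, 2.5, 210°): beam 1 = 0.5774 ≠ 3.6235 ✗
  (6.5, 4.5, 285°): beam 1 = 2.5882 ≠ 3.6235 ✗
  (7.5, 3.5, 330°): beam 1 = 0.5774 ≠ 3.6235 ✗
  (2.5, 3.5, 30°): beam 1 = 2.8868 ≠ 3.6235 ✗
  …
  (4.5, 2.5, 255°): r_1=3.6235, r_2=1.7321, r_3=1.5529, r_4=1.7321, r_5=3.6235 — all match ✓
Only this pose fits every beam.

(x, y, θ) = (4.5, 2.5, 255°)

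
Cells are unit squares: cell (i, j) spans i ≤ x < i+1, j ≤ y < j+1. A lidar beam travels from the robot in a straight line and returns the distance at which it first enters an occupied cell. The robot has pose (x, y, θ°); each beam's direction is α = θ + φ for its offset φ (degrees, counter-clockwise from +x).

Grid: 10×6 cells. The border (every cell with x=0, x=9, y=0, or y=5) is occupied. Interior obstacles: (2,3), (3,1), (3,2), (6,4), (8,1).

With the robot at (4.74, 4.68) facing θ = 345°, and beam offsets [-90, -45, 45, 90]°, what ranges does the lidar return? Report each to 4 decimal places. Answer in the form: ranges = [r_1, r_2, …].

ranges = [2.8591, 4.2493, 0.6400, 0.3313]

beam 1: φ=-90°, α=255°
  d=(-0.2588,-0.9659)  start (4,4)  tX=2.8591 tY=0.7040  stride 1/|dx|=3.8637 1/|dy|=1.0353
    cross y-line → (4,3), t=0.7040
    cross y-line → (4,2), t=1.7393
    cross y-line → (4,1), t=2.7745
    cross x-line → (3,1), t=2.8591 (wall)
  → r_1 = 2.8591
beam 2: φ=-45°, α=300°
  d=(0.5000,-0.8660)  start (4,4)  tX=0.5200 tY=0.7852  stride 1/|dx|=2.0000 1/|dy|=1.1547
    cross x-line → (5,4), t=0.5200
    cross y-line → (5,3), t=0.7852
    cross y-line → (5,2), t=1.9399
    cross x-line → (6,2), t=2.5200
    cross y-line → (6,1), t=3.0946
    cross y-line → (6,0), t=4.2493 (wall)
  → r_2 = 4.2493
beam 3: φ=45°, α=30°
  d=(0.8660,0.5000)  start (4,4)  tX=0.3002 tY=0.6400  stride 1/|dx|=1.1547 1/|dy|=2.0000
    cross x-line → (5,4), t=0.3002
    cross y-line → (5,5), t=0.6400 (wall)
  → r_3 = 0.6400
beam 4: φ=90°, α=75°
  d=(0.2588,0.9659)  start (4,4)  tX=1.0046 tY=0.3313  stride 1/|dx|=3.8637 1/|dy|=1.0353
    cross y-line → (4,5), t=0.3313 (wall)
  → r_4 = 0.3313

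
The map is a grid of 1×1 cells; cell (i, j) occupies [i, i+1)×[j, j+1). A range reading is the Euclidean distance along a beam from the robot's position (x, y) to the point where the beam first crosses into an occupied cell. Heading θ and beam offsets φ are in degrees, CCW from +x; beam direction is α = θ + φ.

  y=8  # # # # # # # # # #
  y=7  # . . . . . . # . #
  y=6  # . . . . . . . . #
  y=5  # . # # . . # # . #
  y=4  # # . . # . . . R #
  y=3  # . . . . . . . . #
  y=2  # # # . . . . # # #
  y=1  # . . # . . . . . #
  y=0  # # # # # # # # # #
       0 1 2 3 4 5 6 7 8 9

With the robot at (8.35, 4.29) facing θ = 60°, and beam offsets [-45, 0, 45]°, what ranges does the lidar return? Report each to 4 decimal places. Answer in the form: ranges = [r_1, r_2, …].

beam 1: φ=-45°, α=15°
  cosα=0.9659 sinα=0.2588 | (8,4) | tMaxX 0.6729 tMaxY 2.7432 | tΔX 1.0353 tΔY 3.8637
    t=0.6729 [x] (9,4) — stop
  → r_1 = 0.6729
beam 2: φ=0°, α=60°
  cosα=0.5000 sinα=0.8660 | (8,4) | tMaxX 1.3000 tMaxY 0.8198 | tΔX 2.0000 tΔY 1.1547
    t=0.8198 [y] (8,5)
    t=1.3000 [x] (9,5) — stop
  → r_2 = 1.3000
beam 3: φ=45°, α=105°
  cosα=-0.2588 sinα=0.9659 | (8,4) | tMaxX 1.3523 tMaxY 0.7350 | tΔX 3.8637 tΔY 1.0353
    t=0.7350 [y] (8,5)
    t=1.3523 [x] (7,5) — stop
  → r_3 = 1.3523

ranges = [0.6729, 1.3000, 1.3523]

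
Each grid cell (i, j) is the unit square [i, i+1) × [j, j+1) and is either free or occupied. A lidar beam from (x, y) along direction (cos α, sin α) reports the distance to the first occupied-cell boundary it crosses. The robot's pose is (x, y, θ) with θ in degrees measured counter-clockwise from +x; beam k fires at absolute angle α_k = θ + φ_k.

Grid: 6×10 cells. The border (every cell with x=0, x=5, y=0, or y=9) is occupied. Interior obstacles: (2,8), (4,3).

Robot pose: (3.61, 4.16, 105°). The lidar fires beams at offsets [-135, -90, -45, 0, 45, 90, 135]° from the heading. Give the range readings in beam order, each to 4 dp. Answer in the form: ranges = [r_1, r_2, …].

ranges = [0.4503, 1.4390, 2.7800, 3.9755, 3.0138, 2.7021, 3.6489]

beam 1: φ=-135°, α=330°
  direction (0.8660, -0.5000); cell (3,4); t to first gridline: x 0.4503, y 0.3200 (then +1.1547 / +2.0000)
    (3,3) via y @ 0.3200
    (4,3) via x @ 0.4503  # hit
  → r_1 = 0.4503
beam 2: φ=-90°, α=15°
  direction (0.9659, 0.2588); cell (3,4); t to first gridline: x 0.4038, y 3.2455 (then +1.0353 / +3.8637)
    (4,4) via x @ 0.4038
    (5,4) via x @ 1.4390  # hit
  → r_2 = 1.4390
beam 3: φ=-45°, α=60°
  direction (0.5000, 0.8660); cell (3,4); t to first gridline: x 0.7800, y 0.9699 (then +2.0000 / +1.1547)
    (4,4) via x @ 0.7800
    (4,5) via y @ 0.9699
    (4,6) via y @ 2.1246
    (5,6) via x @ 2.7800  # hit
  → r_3 = 2.7800
beam 4: φ=0°, α=105°
  direction (-0.2588, 0.9659); cell (3,4); t to first gridline: x 2.3569, y 0.8696 (then +3.8637 / +1.0353)
    (3,5) via y @ 0.8696
    (3,6) via y @ 1.9049
    (2,6) via x @ 2.3569
    (2,7) via y @ 2.9402
    (2,8) via y @ 3.9755  # hit
  → r_4 = 3.9755
beam 5: φ=45°, α=150°
  direction (-0.8660, 0.5000); cell (3,4); t to first gridline: x 0.7044, y 1.6800 (then +1.1547 / +2.0000)
    (2,4) via x @ 0.7044
    (2,5) via y @ 1.6800
    (1,5) via x @ 1.8591
    (0,5) via x @ 3.0138  # hit
  → r_5 = 3.0138
beam 6: φ=90°, α=195°
  direction (-0.9659, -0.2588); cell (3,4); t to first gridline: x 0.6315, y 0.6182 (then +1.0353 / +3.8637)
    (3,3) via y @ 0.6182
    (2,3) via x @ 0.6315
    (1,3) via x @ 1.6668
    (0,3) via x @ 2.7021  # hit
  → r_6 = 2.7021
beam 7: φ=135°, α=240°
  direction (-0.5000, -0.8660); cell (3,4); t to first gridline: x 1.2200, y 0.1848 (then +2.0000 / +1.1547)
    (3,3) via y @ 0.1848
    (2,3) via x @ 1.2200
    (2,2) via y @ 1.3395
    (2,1) via y @ 2.4942
    (1,1) via x @ 3.2200
    (1,0) via y @ 3.6489  # hit
  → r_7 = 3.6489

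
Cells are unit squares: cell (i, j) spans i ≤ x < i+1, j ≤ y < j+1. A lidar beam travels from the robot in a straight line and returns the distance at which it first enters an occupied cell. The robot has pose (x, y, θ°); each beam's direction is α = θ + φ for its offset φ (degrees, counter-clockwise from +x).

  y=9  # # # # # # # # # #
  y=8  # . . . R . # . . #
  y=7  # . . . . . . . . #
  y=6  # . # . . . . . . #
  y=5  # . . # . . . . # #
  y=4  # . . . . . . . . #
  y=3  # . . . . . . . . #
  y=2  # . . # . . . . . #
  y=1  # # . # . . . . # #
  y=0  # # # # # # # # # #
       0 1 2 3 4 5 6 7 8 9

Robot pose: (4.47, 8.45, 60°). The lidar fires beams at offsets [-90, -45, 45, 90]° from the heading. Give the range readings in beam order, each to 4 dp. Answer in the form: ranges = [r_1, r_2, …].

beam 1: φ=-90°, α=330°
  dir = (cos 330°, sin 330°) = (0.8660, -0.5000); from cell (4,8)
  next x-line at t=0.6120, next y-line at t=0.9000; Δt_x=1.1547, Δt_y=2.0000
    x: enter (5,8) at t=0.6120
    y: enter (5,7) at t=0.9000
    x: enter (6,7) at t=1.7667
    y: enter (6,6) at t=2.9000
    x: enter (7,6) at t=2.9214
    x: enter (8,6) at t=4.0761
    y: enter (8,5) at t=4.9000 ← occupied
  → r_1 = 4.9000
beam 2: φ=-45°, α=15°
  dir = (cos 15°, sin 15°) = (0.9659, 0.2588); from cell (4,8)
  next x-line at t=0.5487, next y-line at t=2.1250; Δt_x=1.0353, Δt_y=3.8637
    x: enter (5,8) at t=0.5487
    x: enter (6,8) at t=1.5840 ← occupied
  → r_2 = 1.5840
beam 3: φ=45°, α=105°
  dir = (cos 105°, sin 105°) = (-0.2588, 0.9659); from cell (4,8)
  next x-line at t=1.8159, next y-line at t=0.5694; Δt_x=3.8637, Δt_y=1.0353
    y: enter (4,9) at t=0.5694 ← occupied
  → r_3 = 0.5694
beam 4: φ=90°, α=150°
  dir = (cos 150°, sin 150°) = (-0.8660, 0.5000); from cell (4,8)
  next x-line at t=0.5427, next y-line at t=1.1000; Δt_x=1.1547, Δt_y=2.0000
    x: enter (3,8) at t=0.5427
    y: enter (3,9) at t=1.1000 ← occupied
  → r_4 = 1.1000

ranges = [4.9000, 1.5840, 0.5694, 1.1000]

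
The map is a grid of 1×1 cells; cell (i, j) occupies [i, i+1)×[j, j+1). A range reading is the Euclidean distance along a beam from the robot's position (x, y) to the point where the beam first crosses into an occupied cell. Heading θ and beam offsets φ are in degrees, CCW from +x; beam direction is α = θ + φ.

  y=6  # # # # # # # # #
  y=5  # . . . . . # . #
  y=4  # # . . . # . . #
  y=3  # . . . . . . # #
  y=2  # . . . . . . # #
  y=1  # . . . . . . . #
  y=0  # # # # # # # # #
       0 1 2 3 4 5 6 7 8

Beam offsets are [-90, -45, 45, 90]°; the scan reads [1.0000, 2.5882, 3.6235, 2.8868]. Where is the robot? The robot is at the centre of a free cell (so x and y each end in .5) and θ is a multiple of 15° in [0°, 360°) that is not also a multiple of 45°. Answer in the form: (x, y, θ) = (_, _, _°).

(x, y, θ) = (4.5, 3.5, 150°)

The pose lattice has 30·16 = 480 candidates. Test each by forward raycasting.
  (3.5, 1.5, 300°): beam 2 = 0.5176 ≠ 2.5882 ✗
  (4.5, 2.5, 120°): beam 1 = 2.8868 ≠ 1.0000 ✗
  (7.5, 4.5, 285°): beam 1 = 1.5529 ≠ 1.0000 ✗
  …
  (4.5, 3.5, 150°): r_1=1.0000, r_2=2.5882, r_3=3.6235, r_4=2.8868 — all match ✓
Only this pose fits every beam.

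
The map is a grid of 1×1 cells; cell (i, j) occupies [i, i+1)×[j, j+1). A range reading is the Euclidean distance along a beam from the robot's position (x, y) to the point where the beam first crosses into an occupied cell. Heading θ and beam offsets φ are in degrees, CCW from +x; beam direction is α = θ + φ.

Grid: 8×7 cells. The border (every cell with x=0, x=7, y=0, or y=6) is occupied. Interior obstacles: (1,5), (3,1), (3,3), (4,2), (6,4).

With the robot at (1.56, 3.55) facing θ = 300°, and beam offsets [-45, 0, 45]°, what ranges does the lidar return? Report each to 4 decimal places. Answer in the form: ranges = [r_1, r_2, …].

beam 1: φ=-45°, α=255°
  d=(-0.2588,-0.9659)  start (1,3)  tX=2.1637 tY=0.5694  stride 1/|dx|=3.8637 1/|dy|=1.0353
    cross y-line → (1,2), t=0.5694
    cross y-line → (1,1), t=1.6047
    cross x-line → (0,1), t=2.1637 (wall)
  → r_1 = 2.1637
beam 2: φ=0°, α=300°
  d=(0.5000,-0.8660)  start (1,3)  tX=0.8800 tY=0.6351  stride 1/|dx|=2.0000 1/|dy|=1.1547
    cross y-line → (1,2), t=0.6351
    cross x-line → (2,2), t=0.8800
    cross y-line → (2,1), t=1.7898
    cross x-line → (3,1), t=2.8800 (wall)
  → r_2 = 2.8800
beam 3: φ=45°, α=345°
  d=(0.9659,-0.2588)  start (1,3)  tX=0.4555 tY=2.1250  stride 1/|dx|=1.0353 1/|dy|=3.8637
    cross x-line → (2,3), t=0.4555
    cross x-line → (3,3), t=1.4908 (wall)
  → r_3 = 1.4908

ranges = [2.1637, 2.8800, 1.4908]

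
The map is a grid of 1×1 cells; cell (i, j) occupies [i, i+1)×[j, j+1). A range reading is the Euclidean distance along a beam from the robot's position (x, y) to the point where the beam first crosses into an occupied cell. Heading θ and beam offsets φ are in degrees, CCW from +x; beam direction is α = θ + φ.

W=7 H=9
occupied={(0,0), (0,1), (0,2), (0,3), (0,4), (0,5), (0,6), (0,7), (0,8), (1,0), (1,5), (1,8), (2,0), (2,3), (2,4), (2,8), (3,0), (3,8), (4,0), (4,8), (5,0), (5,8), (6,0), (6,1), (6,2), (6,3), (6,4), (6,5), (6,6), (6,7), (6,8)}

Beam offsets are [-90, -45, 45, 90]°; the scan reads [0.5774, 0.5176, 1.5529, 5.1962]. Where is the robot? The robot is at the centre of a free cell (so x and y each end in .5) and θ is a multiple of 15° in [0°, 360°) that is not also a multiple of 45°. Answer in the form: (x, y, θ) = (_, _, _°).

(x, y, θ) = (1.5, 7.5, 240°)

Enumerate (i+0.5, j+0.5, θ) over the 32 free cells and 16 admissible headings. For each, cast all 4 beams and compare to the given ranges.
  (1.5, 3.5, 150°): beam 1 = 1.0000 ≠ 0.5774 ✗
  (5.5, 6.5, 30°): beam 1 = 1.0000 ≠ 0.5774 ✗
  (5.5, 4.5, 210°): beam 1 = 4.0415 ≠ 0.5774 ✗
  (3.5, 5.5, 345°): beam 1 = 1.9319 ≠ 0.5774 ✗
  (3.5, 3.5, 150°): beam 1 = 5.0000 ≠ 0.5774 ✗
  …
  (1.5, 7.5, 240°): r_1=0.5774, r_2=0.5176, r_3=1.5529, r_4=5.1962 — all match ✓
Only this pose fits every beam.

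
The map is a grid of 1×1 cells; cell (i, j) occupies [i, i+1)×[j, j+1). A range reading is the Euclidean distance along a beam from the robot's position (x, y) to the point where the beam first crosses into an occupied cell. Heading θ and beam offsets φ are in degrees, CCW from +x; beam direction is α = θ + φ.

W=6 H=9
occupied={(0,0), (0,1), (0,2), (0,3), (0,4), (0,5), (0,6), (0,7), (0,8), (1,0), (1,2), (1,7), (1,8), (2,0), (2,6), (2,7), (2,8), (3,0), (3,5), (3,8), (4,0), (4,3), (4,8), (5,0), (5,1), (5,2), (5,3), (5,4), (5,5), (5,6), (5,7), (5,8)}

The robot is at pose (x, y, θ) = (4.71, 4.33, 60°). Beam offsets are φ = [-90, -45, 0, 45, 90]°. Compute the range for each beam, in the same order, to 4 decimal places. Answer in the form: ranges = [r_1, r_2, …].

ranges = [0.3349, 0.3002, 0.5800, 3.7995, 1.3400]

beam 1: φ=-90°, α=330°
  direction (0.8660, -0.5000); cell (4,4); t to first gridline: x 0.3349, y 0.6600 (then +1.1547 / +2.0000)
    (5,4) via x @ 0.3349  # hit
  → r_1 = 0.3349
beam 2: φ=-45°, α=15°
  direction (0.9659, 0.2588); cell (4,4); t to first gridline: x 0.3002, y 2.5887 (then +1.0353 / +3.8637)
    (5,4) via x @ 0.3002  # hit
  → r_2 = 0.3002
beam 3: φ=0°, α=60°
  direction (0.5000, 0.8660); cell (4,4); t to first gridline: x 0.5800, y 0.7736 (then +2.0000 / +1.1547)
    (5,4) via x @ 0.5800  # hit
  → r_3 = 0.5800
beam 4: φ=45°, α=105°
  direction (-0.2588, 0.9659); cell (4,4); t to first gridline: x 2.7432, y 0.6936 (then +3.8637 / +1.0353)
    (4,5) via y @ 0.6936
    (4,6) via y @ 1.7289
    (3,6) via x @ 2.7432
    (3,7) via y @ 2.7642
    (3,8) via y @ 3.7995  # hit
  → r_4 = 3.7995
beam 5: φ=90°, α=150°
  direction (-0.8660, 0.5000); cell (4,4); t to first gridline: x 0.8198, y 1.3400 (then +1.1547 / +2.0000)
    (3,4) via x @ 0.8198
    (3,5) via y @ 1.3400  # hit
  → r_5 = 1.3400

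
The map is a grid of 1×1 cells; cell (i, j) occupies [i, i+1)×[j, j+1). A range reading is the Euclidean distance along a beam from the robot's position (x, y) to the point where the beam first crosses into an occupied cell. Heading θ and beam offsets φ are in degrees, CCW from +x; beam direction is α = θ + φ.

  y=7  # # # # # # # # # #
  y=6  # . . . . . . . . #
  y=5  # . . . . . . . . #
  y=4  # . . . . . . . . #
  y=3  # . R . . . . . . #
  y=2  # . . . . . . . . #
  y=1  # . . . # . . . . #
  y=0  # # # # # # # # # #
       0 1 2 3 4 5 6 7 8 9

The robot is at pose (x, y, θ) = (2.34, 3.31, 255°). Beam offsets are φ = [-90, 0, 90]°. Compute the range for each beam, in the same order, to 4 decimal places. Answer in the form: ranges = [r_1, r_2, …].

beam 1: φ=-90°, α=165°
  direction (-0.9659, 0.2588); cell (2,3); t to first gridline: x 0.3520, y 2.6660 (then +1.0353 / +3.8637)
    (1,3) via x @ 0.3520
    (0,3) via x @ 1.3873  # hit
  → r_1 = 1.3873
beam 2: φ=0°, α=255°
  direction (-0.2588, -0.9659); cell (2,3); t to first gridline: x 1.3137, y 0.3209 (then +3.8637 / +1.0353)
    (2,2) via y @ 0.3209
    (1,2) via x @ 1.3137
    (1,1) via y @ 1.3562
    (1,0) via y @ 2.3915  # hit
  → r_2 = 2.3915
beam 3: φ=90°, α=345°
  direction (0.9659, -0.2588); cell (2,3); t to first gridline: x 0.6833, y 1.1977 (then +1.0353 / +3.8637)
    (3,3) via x @ 0.6833
    (3,2) via y @ 1.1977
    (4,2) via x @ 1.7186
    (5,2) via x @ 2.7538
    (6,2) via x @ 3.7891
    (7,2) via x @ 4.8244
    (7,1) via y @ 5.0615
    (8,1) via x @ 5.8597
    (9,1) via x @ 6.8949  # hit
  → r_3 = 6.8949

ranges = [1.3873, 2.3915, 6.8949]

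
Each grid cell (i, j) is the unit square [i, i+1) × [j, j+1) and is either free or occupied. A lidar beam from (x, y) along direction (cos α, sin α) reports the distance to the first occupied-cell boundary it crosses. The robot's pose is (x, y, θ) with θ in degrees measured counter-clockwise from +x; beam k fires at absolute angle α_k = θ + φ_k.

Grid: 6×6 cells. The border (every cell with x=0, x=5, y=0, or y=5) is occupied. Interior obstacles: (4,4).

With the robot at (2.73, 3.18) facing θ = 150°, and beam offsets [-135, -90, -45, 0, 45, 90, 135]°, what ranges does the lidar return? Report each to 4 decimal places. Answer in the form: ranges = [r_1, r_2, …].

ranges = [2.3501, 2.1016, 1.8842, 1.9976, 1.7910, 2.5172, 2.2569]

beam 1: φ=-135°, α=15°
  direction (0.9659, 0.2588); cell (2,3); t to first gridline: x 0.2795, y 3.1682 (then +1.0353 / +3.8637)
    (3,3) via x @ 0.2795
    (4,3) via x @ 1.3148
    (5,3) via x @ 2.3501  # hit
  → r_1 = 2.3501
beam 2: φ=-90°, α=60°
  direction (0.5000, 0.8660); cell (2,3); t to first gridline: x 0.5400, y 0.9469 (then +2.0000 / +1.1547)
    (3,3) via x @ 0.5400
    (3,4) via y @ 0.9469
    (3,5) via y @ 2.1016  # hit
  → r_2 = 2.1016
beam 3: φ=-45°, α=105°
  direction (-0.2588, 0.9659); cell (2,3); t to first gridline: x 2.8205, y 0.8489 (then +3.8637 / +1.0353)
    (2,4) via y @ 0.8489
    (2,5) via y @ 1.8842  # hit
  → r_3 = 1.8842
beam 4: φ=0°, α=150°
  direction (-0.8660, 0.5000); cell (2,3); t to first gridline: x 0.8429, y 1.6400 (then +1.1547 / +2.0000)
    (1,3) via x @ 0.8429
    (1,4) via y @ 1.6400
    (0,4) via x @ 1.9976  # hit
  → r_4 = 1.9976
beam 5: φ=45°, α=195°
  direction (-0.9659, -0.2588); cell (2,3); t to first gridline: x 0.7558, y 0.6955 (then +1.0353 / +3.8637)
    (2,2) via y @ 0.6955
    (1,2) via x @ 0.7558
    (0,2) via x @ 1.7910  # hit
  → r_5 = 1.7910
beam 6: φ=90°, α=240°
  direction (-0.5000, -0.8660); cell (2,3); t to first gridline: x 1.4600, y 0.2078 (then +2.0000 / +1.1547)
    (2,2) via y @ 0.2078
    (2,1) via y @ 1.3625
    (1,1) via x @ 1.4600
    (1,0) via y @ 2.5172  # hit
  → r_6 = 2.5172
beam 7: φ=135°, α=285°
  direction (0.2588, -0.9659); cell (2,3); t to first gridline: x 1.0432, y 0.1863 (then +3.8637 / +1.0353)
    (2,2) via y @ 0.1863
    (3,2) via x @ 1.0432
    (3,1) via y @ 1.2216
    (3,0) via y @ 2.2569  # hit
  → r_7 = 2.2569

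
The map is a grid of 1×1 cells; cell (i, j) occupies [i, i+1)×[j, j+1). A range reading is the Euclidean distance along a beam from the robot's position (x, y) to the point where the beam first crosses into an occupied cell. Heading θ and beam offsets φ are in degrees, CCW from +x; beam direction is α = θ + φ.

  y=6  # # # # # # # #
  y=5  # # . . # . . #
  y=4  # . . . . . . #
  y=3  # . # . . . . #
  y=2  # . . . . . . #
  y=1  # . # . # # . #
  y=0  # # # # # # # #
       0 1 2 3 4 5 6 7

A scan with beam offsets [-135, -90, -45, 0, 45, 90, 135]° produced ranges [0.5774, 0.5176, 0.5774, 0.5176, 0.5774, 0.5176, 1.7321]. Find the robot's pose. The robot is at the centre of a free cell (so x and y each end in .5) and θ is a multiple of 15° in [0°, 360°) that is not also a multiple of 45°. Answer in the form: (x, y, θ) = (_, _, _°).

(x, y, θ) = (1.5, 1.5, 285°)

The pose lattice has 24·16 = 384 candidates. Test each by forward raycasting.
  (1.5, 4.5, 165°): beam 1 = 2.8868 ≠ 0.5774 ✗
  (2.5, 5.5, 165°): beam 1 = 1.0000 ≠ 0.5774 ✗
  (2.5, 4.5, 165°): beam 1 = 1.7321 ≠ 0.5774 ✗
  …
  (1.5, 1.5, 285°): r_1=0.5774, r_2=0.5176, r_3=0.5774, r_4=0.5176, r_5=0.5774, r_6=0.5176, r_7=1.7321 — all match ✓
No second candidate reproduces the full scan.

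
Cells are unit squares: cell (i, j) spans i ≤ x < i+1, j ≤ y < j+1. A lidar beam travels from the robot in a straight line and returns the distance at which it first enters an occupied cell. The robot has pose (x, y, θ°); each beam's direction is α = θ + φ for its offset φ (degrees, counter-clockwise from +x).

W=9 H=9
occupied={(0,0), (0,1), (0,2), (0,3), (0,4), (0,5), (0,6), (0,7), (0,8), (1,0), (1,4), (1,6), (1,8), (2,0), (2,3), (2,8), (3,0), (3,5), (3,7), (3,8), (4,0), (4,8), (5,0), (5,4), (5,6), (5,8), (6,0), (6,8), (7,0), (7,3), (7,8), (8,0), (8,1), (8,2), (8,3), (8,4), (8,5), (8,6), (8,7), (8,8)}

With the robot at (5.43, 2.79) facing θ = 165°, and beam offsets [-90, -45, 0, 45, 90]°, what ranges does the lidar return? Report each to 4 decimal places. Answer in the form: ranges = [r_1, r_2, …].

beam 1: φ=-90°, α=75°
  dir = (cos 75°, sin 75°) = (0.2588, 0.9659); from cell (5,2)
  next x-line at t=2.2023, next y-line at t=0.2174; Δt_x=3.8637, Δt_y=1.0353
    y: enter (5,3) at t=0.2174
    y: enter (5,4) at t=1.2527 ← occupied
  → r_1 = 1.2527
beam 2: φ=-45°, α=120°
  dir = (cos 120°, sin 120°) = (-0.5000, 0.8660); from cell (5,2)
  next x-line at t=0.8600, next y-line at t=0.2425; Δt_x=2.0000, Δt_y=1.1547
    y: enter (5,3) at t=0.2425
    x: enter (4,3) at t=0.8600
    y: enter (4,4) at t=1.3972
    y: enter (4,5) at t=2.5519
    x: enter (3,5) at t=2.8600 ← occupied
  → r_2 = 2.8600
beam 3: φ=0°, α=165°
  dir = (cos 165°, sin 165°) = (-0.9659, 0.2588); from cell (5,2)
  next x-line at t=0.4452, next y-line at t=0.8114; Δt_x=1.0353, Δt_y=3.8637
    x: enter (4,2) at t=0.4452
    y: enter (4,3) at t=0.8114
    x: enter (3,3) at t=1.4804
    x: enter (2,3) at t=2.5157 ← occupied
  → r_3 = 2.5157
beam 4: φ=45°, α=210°
  dir = (cos 210°, sin 210°) = (-0.8660, -0.5000); from cell (5,2)
  next x-line at t=0.4965, next y-line at t=1.5800; Δt_x=1.1547, Δt_y=2.0000
    x: enter (4,2) at t=0.4965
    y: enter (4,1) at t=1.5800
    x: enter (3,1) at t=1.6512
    x: enter (2,1) at t=2.8059
    y: enter (2,0) at t=3.5800 ← occupied
  → r_4 = 3.5800
beam 5: φ=90°, α=255°
  dir = (cos 255°, sin 255°) = (-0.2588, -0.9659); from cell (5,2)
  next x-line at t=1.6614, next y-line at t=0.8179; Δt_x=3.8637, Δt_y=1.0353
    y: enter (5,1) at t=0.8179
    x: enter (4,1) at t=1.6614
    y: enter (4,0) at t=1.8531 ← occupied
  → r_5 = 1.8531

ranges = [1.2527, 2.8600, 2.5157, 3.5800, 1.8531]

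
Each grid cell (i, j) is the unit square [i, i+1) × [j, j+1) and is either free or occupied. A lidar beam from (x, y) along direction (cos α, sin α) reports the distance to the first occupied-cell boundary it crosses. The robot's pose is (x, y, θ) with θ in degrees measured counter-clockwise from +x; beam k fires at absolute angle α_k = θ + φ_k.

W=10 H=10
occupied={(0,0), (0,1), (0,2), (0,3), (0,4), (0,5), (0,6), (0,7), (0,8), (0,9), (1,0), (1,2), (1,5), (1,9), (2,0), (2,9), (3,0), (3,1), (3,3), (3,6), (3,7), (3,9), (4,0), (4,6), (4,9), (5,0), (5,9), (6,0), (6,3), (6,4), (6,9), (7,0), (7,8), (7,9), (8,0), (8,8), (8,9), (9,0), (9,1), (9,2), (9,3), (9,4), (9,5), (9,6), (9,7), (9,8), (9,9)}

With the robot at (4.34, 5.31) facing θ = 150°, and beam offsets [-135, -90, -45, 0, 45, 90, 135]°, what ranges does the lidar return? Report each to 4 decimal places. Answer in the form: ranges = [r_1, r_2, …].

ranges = [4.8244, 0.7967, 0.7143, 1.3800, 3.4578, 1.5127, 4.4620]

beam 1: φ=-135°, α=15°
  direction (0.9659, 0.2588); cell (4,5); t to first gridline: x 0.6833, y 2.6660 (then +1.0353 / +3.8637)
    (5,5) via x @ 0.6833
    (6,5) via x @ 1.7186
    (6,6) via y @ 2.6660
    (7,6) via x @ 2.7538
    (8,6) via x @ 3.7891
    (9,6) via x @ 4.8244  # hit
  → r_1 = 4.8244
beam 2: φ=-90°, α=60°
  direction (0.5000, 0.8660); cell (4,5); t to first gridline: x 1.3200, y 0.7967 (then +2.0000 / +1.1547)
    (4,6) via y @ 0.7967  # hit
  → r_2 = 0.7967
beam 3: φ=-45°, α=105°
  direction (-0.2588, 0.9659); cell (4,5); t to first gridline: x 1.3137, y 0.7143 (then +3.8637 / +1.0353)
    (4,6) via y @ 0.7143  # hit
  → r_3 = 0.7143
beam 4: φ=0°, α=150°
  direction (-0.8660, 0.5000); cell (4,5); t to first gridline: x 0.3926, y 1.3800 (then +1.1547 / +2.0000)
    (3,5) via x @ 0.3926
    (3,6) via y @ 1.3800  # hit
  → r_4 = 1.3800
beam 5: φ=45°, α=195°
  direction (-0.9659, -0.2588); cell (4,5); t to first gridline: x 0.3520, y 1.1977 (then +1.0353 / +3.8637)
    (3,5) via x @ 0.3520
    (3,4) via y @ 1.1977
    (2,4) via x @ 1.3873
    (1,4) via x @ 2.4225
    (0,4) via x @ 3.4578  # hit
  → r_5 = 3.4578
beam 6: φ=90°, α=240°
  direction (-0.5000, -0.8660); cell (4,5); t to first gridline: x 0.6800, y 0.3580 (then +2.0000 / +1.1547)
    (4,4) via y @ 0.3580
    (3,4) via x @ 0.6800
    (3,3) via y @ 1.5127  # hit
  → r_6 = 1.5127
beam 7: φ=135°, α=285°
  direction (0.2588, -0.9659); cell (4,5); t to first gridline: x 2.5500, y 0.3209 (then +3.8637 / +1.0353)
    (4,4) via y @ 0.3209
    (4,3) via y @ 1.3562
    (4,2) via y @ 2.3915
    (5,2) via x @ 2.5500
    (5,1) via y @ 3.4268
    (5,0) via y @ 4.4620  # hit
  → r_7 = 4.4620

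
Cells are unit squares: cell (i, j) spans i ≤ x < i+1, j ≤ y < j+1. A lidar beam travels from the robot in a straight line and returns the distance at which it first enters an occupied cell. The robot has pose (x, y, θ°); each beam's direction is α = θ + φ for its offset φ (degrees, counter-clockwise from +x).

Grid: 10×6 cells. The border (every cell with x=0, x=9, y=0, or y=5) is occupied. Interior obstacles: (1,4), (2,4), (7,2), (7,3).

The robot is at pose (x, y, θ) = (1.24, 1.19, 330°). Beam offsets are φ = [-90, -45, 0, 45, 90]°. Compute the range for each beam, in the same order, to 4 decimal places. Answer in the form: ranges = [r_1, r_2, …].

beam 1: φ=-90°, α=240°
  d=(-0.5000,-0.8660)  start (1,1)  tX=0.4800 tY=0.2194  stride 1/|dx|=2.0000 1/|dy|=1.1547
    cross y-line → (1,0), t=0.2194 (wall)
  → r_1 = 0.2194
beam 2: φ=-45°, α=285°
  d=(0.2588,-0.9659)  start (1,1)  tX=2.9364 tY=0.1967  stride 1/|dx|=3.8637 1/|dy|=1.0353
    cross y-line → (1,0), t=0.1967 (wall)
  → r_2 = 0.1967
beam 3: φ=0°, α=330°
  d=(0.8660,-0.5000)  start (1,1)  tX=0.8776 tY=0.3800  stride 1/|dx|=1.1547 1/|dy|=2.0000
    cross y-line → (1,0), t=0.3800 (wall)
  → r_3 = 0.3800
beam 4: φ=45°, α=15°
  d=(0.9659,0.2588)  start (1,1)  tX=0.7868 tY=3.1296  stride 1/|dx|=1.0353 1/|dy|=3.8637
    cross x-line → (2,1), t=0.7868
    cross x-line → (3,1), t=1.8221
    cross x-line → (4,1), t=2.8574
    cross y-line → (4,2), t=3.1296
    cross x-line → (5,2), t=3.8926
    cross x-line → (6,2), t=4.9279
    cross x-line → (7,2), t=5.9632 (wall)
  → r_4 = 5.9632
beam 5: φ=90°, α=60°
  d=(0.5000,0.8660)  start (1,1)  tX=1.5200 tY=0.9353  stride 1/|dx|=2.0000 1/|dy|=1.1547
    cross y-line → (1,2), t=0.9353
    cross x-line → (2,2), t=1.5200
    cross y-line → (2,3), t=2.0900
    cross y-line → (2,4), t=3.2447 (wall)
  → r_5 = 3.2447

ranges = [0.2194, 0.1967, 0.3800, 5.9632, 3.2447]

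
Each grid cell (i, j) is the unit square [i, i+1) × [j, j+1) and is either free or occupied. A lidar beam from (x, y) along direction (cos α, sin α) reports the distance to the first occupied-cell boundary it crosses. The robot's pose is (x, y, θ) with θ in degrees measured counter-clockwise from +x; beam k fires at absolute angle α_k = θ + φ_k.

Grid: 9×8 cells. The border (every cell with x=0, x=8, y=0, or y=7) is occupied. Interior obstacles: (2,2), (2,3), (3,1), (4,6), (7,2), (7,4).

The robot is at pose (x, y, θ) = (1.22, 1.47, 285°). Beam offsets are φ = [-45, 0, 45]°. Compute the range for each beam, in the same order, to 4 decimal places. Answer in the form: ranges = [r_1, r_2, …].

beam 1: φ=-45°, α=240°
  d=(-0.5000,-0.8660)  start (1,1)  tX=0.4400 tY=0.5427  stride 1/|dx|=2.0000 1/|dy|=1.1547
    cross x-line → (0,1), t=0.4400 (wall)
  → r_1 = 0.4400
beam 2: φ=0°, α=285°
  d=(0.2588,-0.9659)  start (1,1)  tX=3.0137 tY=0.4866  stride 1/|dx|=3.8637 1/|dy|=1.0353
    cross y-line → (1,0), t=0.4866 (wall)
  → r_2 = 0.4866
beam 3: φ=45°, α=330°
  d=(0.8660,-0.5000)  start (1,1)  tX=0.9007 tY=0.9400  stride 1/|dx|=1.1547 1/|dy|=2.0000
    cross x-line → (2,1), t=0.9007
    cross y-line → (2,0), t=0.9400 (wall)
  → r_3 = 0.9400

ranges = [0.4400, 0.4866, 0.9400]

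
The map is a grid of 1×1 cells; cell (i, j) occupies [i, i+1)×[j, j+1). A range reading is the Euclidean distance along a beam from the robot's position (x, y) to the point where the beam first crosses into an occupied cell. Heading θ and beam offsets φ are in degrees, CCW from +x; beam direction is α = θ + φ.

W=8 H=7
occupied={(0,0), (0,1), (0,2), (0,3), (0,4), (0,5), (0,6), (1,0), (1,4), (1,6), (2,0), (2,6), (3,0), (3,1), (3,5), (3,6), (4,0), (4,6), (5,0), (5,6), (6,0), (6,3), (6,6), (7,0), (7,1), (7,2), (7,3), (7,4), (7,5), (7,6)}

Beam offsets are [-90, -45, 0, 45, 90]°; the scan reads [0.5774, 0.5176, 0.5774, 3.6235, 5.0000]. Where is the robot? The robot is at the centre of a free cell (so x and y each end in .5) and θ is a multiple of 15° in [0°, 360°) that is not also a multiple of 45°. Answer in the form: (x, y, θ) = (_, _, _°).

(x, y, θ) = (4.5, 5.5, 210°)

The pose lattice has 26·16 = 416 candidates. Test each by forward raycasting.
  (3.5, 2.5, 105°): beam 1 = 2.5882 ≠ 0.5774 ✗
  (4.5, 4.5, 285°): beam 1 = 3.6235 ≠ 0.5774 ✗
  (2.5, 1.5, 330°): beam 4 = 0.5176 ≠ 3.6235 ✗
  …
  (4.5, 5.5, 210°): r_1=0.5774, r_2=0.5176, r_3=0.5774, r_4=3.6235, r_5=5.0000 — all match ✓
No second candidate reproduces the full scan.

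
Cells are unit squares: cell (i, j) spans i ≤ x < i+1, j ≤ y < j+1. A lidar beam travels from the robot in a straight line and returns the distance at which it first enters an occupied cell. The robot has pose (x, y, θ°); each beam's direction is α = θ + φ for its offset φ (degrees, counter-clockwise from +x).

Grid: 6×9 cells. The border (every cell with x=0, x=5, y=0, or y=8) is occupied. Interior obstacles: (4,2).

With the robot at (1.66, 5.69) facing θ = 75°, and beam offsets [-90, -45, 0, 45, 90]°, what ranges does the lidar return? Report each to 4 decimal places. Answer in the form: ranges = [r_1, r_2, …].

ranges = [3.4578, 3.8567, 2.3915, 1.3200, 0.6833]

beam 1: φ=-90°, α=345°
  direction (0.9659, -0.2588); cell (1,5); t to first gridline: x 0.3520, y 2.6660 (then +1.0353 / +3.8637)
    (2,5) via x @ 0.3520
    (3,5) via x @ 1.3873
    (4,5) via x @ 2.4225
    (4,4) via y @ 2.6660
    (5,4) via x @ 3.4578  # hit
  → r_1 = 3.4578
beam 2: φ=-45°, α=30°
  direction (0.8660, 0.5000); cell (1,5); t to first gridline: x 0.3926, y 0.6200 (then +1.1547 / +2.0000)
    (2,5) via x @ 0.3926
    (2,6) via y @ 0.6200
    (3,6) via x @ 1.5473
    (3,7) via y @ 2.6200
    (4,7) via x @ 2.7020
    (5,7) via x @ 3.8567  # hit
  → r_2 = 3.8567
beam 3: φ=0°, α=75°
  direction (0.2588, 0.9659); cell (1,5); t to first gridline: x 1.3137, y 0.3209 (then +3.8637 / +1.0353)
    (1,6) via y @ 0.3209
    (2,6) via x @ 1.3137
    (2,7) via y @ 1.3562
    (2,8) via y @ 2.3915  # hit
  → r_3 = 2.3915
beam 4: φ=45°, α=120°
  direction (-0.5000, 0.8660); cell (1,5); t to first gridline: x 1.3200, y 0.3580 (then +2.0000 / +1.1547)
    (1,6) via y @ 0.3580
    (0,6) via x @ 1.3200  # hit
  → r_4 = 1.3200
beam 5: φ=90°, α=165°
  direction (-0.9659, 0.2588); cell (1,5); t to first gridline: x 0.6833, y 1.1977 (then +1.0353 / +3.8637)
    (0,5) via x @ 0.6833  # hit
  → r_5 = 0.6833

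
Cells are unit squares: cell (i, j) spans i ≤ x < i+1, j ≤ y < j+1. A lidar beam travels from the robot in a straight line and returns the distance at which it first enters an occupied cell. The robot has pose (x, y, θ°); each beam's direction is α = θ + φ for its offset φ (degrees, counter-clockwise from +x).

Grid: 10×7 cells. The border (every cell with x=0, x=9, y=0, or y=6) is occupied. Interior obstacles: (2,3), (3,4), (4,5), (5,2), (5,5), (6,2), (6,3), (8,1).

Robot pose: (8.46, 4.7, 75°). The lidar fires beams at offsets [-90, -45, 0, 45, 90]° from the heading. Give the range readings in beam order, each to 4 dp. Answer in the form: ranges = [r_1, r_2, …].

ranges = [0.5590, 0.6235, 1.3459, 1.5011, 2.5468]

beam 1: φ=-90°, α=345°
  direction (0.9659, -0.2588); cell (8,4); t to first gridline: x 0.5590, y 2.7046 (then +1.0353 / +3.8637)
    (9,4) via x @ 0.5590  # hit
  → r_1 = 0.5590
beam 2: φ=-45°, α=30°
  direction (0.8660, 0.5000); cell (8,4); t to first gridline: x 0.6235, y 0.6000 (then +1.1547 / +2.0000)
    (8,5) via y @ 0.6000
    (9,5) via x @ 0.6235  # hit
  → r_2 = 0.6235
beam 3: φ=0°, α=75°
  direction (0.2588, 0.9659); cell (8,4); t to first gridline: x 2.0864, y 0.3106 (then +3.8637 / +1.0353)
    (8,5) via y @ 0.3106
    (8,6) via y @ 1.3459  # hit
  → r_3 = 1.3459
beam 4: φ=45°, α=120°
  direction (-0.5000, 0.8660); cell (8,4); t to first gridline: x 0.9200, y 0.3464 (then +2.0000 / +1.1547)
    (8,5) via y @ 0.3464
    (7,5) via x @ 0.9200
    (7,6) via y @ 1.5011  # hit
  → r_4 = 1.5011
beam 5: φ=90°, α=165°
  direction (-0.9659, 0.2588); cell (8,4); t to first gridline: x 0.4762, y 1.1591 (then +1.0353 / +3.8637)
    (7,4) via x @ 0.4762
    (7,5) via y @ 1.1591
    (6,5) via x @ 1.5115
    (5,5) via x @ 2.5468  # hit
  → r_5 = 2.5468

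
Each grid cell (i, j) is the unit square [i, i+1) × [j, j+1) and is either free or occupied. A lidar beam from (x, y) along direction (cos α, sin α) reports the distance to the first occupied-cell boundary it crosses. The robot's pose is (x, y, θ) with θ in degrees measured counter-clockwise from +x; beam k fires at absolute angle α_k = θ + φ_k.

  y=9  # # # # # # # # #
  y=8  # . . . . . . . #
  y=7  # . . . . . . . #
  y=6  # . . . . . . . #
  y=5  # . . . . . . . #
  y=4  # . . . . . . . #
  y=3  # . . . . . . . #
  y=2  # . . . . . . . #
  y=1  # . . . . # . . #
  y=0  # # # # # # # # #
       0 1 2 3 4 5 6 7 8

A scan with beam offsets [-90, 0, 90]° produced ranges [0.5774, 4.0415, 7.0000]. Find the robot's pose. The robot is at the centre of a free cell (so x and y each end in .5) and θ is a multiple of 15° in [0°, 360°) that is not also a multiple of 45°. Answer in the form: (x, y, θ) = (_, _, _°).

Enumerate (i+0.5, j+0.5, θ) over the 55 free cells and 16 admissible headings. For each, cast all 3 beams and compare to the given ranges.
  (6.5, 6.5, 165°): beam 1 = 2.5882 ≠ 0.5774 ✗
  (4.5, 8.5, 330°): beam 1 = 7.0000 ≠ 0.5774 ✗
  (6.5, 5.5, 30°): beam 1 = 3.0000 ≠ 0.5774 ✗
  …
  (4.5, 8.5, 210°): r_1=0.5774, r_2=4.0415, r_3=7.0000 — all match ✓
Only this pose fits every beam.

(x, y, θ) = (4.5, 8.5, 210°)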